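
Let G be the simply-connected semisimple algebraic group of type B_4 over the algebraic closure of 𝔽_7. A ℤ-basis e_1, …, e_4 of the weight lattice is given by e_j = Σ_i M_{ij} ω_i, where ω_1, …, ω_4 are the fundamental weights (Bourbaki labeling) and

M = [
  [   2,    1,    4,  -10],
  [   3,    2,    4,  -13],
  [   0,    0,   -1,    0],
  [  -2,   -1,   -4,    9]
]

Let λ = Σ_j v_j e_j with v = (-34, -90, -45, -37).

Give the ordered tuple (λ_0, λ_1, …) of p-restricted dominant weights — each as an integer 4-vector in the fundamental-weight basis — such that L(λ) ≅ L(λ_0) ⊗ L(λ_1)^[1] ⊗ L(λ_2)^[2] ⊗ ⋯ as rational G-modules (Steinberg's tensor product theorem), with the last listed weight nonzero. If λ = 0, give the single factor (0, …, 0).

((4, 5, 3, 5), (4, 2, 6, 0))

ω-coordinates c = M·v, v = (-34, -90, -45, -37):
  c_1 = (2)·(-34) + (1)·(-90) + (4)·(-45) + (-10)·(-37) = 32
  c_2 = (3)·(-34) + (2)·(-90) + (4)·(-45) + (-13)·(-37) = 19
  c_3 = (0)·(-34) + (0)·(-90) + (-1)·(-45) + (0)·(-37) = 45
  c_4 = (-2)·(-34) + (-1)·(-90) + (-4)·(-45) + (9)·(-37) = 5
Expand coordinatewise in base 7:
  c_1 = 32 = 4·7^0 + 4·7^1
  c_2 = 19 = 5·7^0 + 2·7^1
  c_3 = 45 = 3·7^0 + 6·7^1
  c_4 = 5 = 5·7^0
p-restricted factor λ_0 = (4, 5, 3, 5)
p-restricted factor λ_1 = (4, 2, 6, 0)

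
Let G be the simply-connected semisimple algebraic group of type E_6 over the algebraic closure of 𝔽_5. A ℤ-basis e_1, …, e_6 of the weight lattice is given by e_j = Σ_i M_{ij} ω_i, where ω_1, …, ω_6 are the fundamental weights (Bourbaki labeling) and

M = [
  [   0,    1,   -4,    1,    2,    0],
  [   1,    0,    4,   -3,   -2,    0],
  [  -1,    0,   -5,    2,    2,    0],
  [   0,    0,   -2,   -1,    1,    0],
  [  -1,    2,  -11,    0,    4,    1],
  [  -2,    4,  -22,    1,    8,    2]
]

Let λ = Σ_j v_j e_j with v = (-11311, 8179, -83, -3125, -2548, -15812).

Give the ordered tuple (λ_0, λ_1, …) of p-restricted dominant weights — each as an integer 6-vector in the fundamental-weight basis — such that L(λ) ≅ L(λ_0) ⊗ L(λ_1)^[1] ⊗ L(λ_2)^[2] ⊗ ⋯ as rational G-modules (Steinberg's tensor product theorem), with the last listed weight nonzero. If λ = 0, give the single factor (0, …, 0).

((0, 3, 0, 3, 3, 1), (3, 0, 1, 3, 0, 1), (1, 3, 0, 4, 3, 1), (2, 2, 3, 0, 0, 1), (0, 4, 0, 1, 4, 3))

Change of basis e → ω: c = M·v where v = (-11311, 8179, -83, -3125, -2548, -15812):
  c_1 = (0)·(-11311) + (1)·(8179) + (-4)·(-83) + (1)·(-3125) + (2)·(-2548) + (0)·(-15812) = 290
  c_2 = (1)·(-11311) + (0)·(8179) + (4)·(-83) + (-3)·(-3125) + (-2)·(-2548) + (0)·(-15812) = 2828
  c_3 = (-1)·(-11311) + (0)·(8179) + (-5)·(-83) + (2)·(-3125) + (2)·(-2548) + (0)·(-15812) = 380
  c_4 = (0)·(-11311) + (0)·(8179) + (-2)·(-83) + (-1)·(-3125) + (1)·(-2548) + (0)·(-15812) = 743
  c_5 = (-1)·(-11311) + (2)·(8179) + (-11)·(-83) + (0)·(-3125) + (4)·(-2548) + (1)·(-15812) = 2578
  c_6 = (-2)·(-11311) + (4)·(8179) + (-22)·(-83) + (1)·(-3125) + (8)·(-2548) + (2)·(-15812) = 2031
Writing each c_i in base p = 5:
  c_1 = 290 = 0·5^0 + 3·5^1 + 1·5^2 + 2·5^3
  c_2 = 2828 = 3·5^0 + 0·5^1 + 3·5^2 + 2·5^3 + 4·5^4
  c_3 = 380 = 0·5^0 + 1·5^1 + 0·5^2 + 3·5^3
  c_4 = 743 = 3·5^0 + 3·5^1 + 4·5^2 + 0·5^3 + 1·5^4
  c_5 = 2578 = 3·5^0 + 0·5^1 + 3·5^2 + 0·5^3 + 4·5^4
  c_6 = 2031 = 1·5^0 + 1·5^1 + 1·5^2 + 1·5^3 + 3·5^4
λ_0 = (0, 3, 0, 3, 3, 1)
λ_1 = (3, 0, 1, 3, 0, 1)
λ_2 = (1, 3, 0, 4, 3, 1)
λ_3 = (2, 2, 3, 0, 0, 1)
λ_4 = (0, 4, 0, 1, 4, 3)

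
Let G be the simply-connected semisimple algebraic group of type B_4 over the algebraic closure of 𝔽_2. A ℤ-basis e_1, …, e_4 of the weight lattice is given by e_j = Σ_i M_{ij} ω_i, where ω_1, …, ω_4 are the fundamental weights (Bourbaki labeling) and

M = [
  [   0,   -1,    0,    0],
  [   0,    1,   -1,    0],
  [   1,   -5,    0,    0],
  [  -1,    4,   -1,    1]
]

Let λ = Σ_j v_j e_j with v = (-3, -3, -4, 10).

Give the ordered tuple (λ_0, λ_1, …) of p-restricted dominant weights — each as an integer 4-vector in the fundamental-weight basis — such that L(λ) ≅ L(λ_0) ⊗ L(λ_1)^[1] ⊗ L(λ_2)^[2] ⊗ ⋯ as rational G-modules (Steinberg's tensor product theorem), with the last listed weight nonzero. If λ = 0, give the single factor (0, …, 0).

Converting to the ω-basis (c_i = row i of M dotted with v = (-3, -3, -4, 10)):
  c_1 = (0)·(-3) + (-1)·(-3) + (0)·(-4) + 0·10 = 3
  c_2 = (0)·(-3) + (1)·(-3) + (-1)·(-4) + 0·10 = 1
  c_3 = (1)·(-3) + (-5)·(-3) + (0)·(-4) + 0·10 = 12
  c_4 = (-1)·(-3) + (4)·(-3) + (-1)·(-4) + 1·10 = 5
p = 2; digits c_i = Σ_j d_{ij}·2^j, 0 ≤ d_{ij} < 2:
  c_1 = 3 = 1·2^0 + 1·2^1
  c_2 = 1 = 1·2^0
  c_3 = 12 = 0·2^0 + 0·2^1 + 1·2^2 + 1·2^3
  c_4 = 5 = 1·2^0 + 0·2^1 + 1·2^2
p-restricted factor λ_0 = (1, 1, 0, 1)
p-restricted factor λ_1 = (1, 0, 0, 0)
p-restricted factor λ_2 = (0, 0, 1, 1)
p-restricted factor λ_3 = (0, 0, 1, 0)

((1, 1, 0, 1), (1, 0, 0, 0), (0, 0, 1, 1), (0, 0, 1, 0))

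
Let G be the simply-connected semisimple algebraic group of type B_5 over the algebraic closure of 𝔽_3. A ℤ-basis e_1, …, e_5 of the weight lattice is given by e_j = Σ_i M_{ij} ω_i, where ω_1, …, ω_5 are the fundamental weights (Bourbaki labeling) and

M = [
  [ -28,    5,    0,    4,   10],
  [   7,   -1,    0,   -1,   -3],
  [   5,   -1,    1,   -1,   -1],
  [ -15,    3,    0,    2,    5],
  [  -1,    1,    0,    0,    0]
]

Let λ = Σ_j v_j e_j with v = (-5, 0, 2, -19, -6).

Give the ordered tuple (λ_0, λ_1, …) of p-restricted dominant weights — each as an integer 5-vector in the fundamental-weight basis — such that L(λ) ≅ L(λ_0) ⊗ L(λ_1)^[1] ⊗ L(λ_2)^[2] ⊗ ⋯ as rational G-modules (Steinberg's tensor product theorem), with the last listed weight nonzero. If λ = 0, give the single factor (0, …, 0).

((1, 2, 2, 1, 2), (1, 0, 0, 2, 1))

ω-coordinates c = M·v, v = (-5, 0, 2, -19, -6):
  c_1 = (-28)·(-5) + (5)·(0) + (0)·(2) + (4)·(-19) + (10)·(-6) = 4
  c_2 = (7)·(-5) + (-1)·(0) + (0)·(2) + (-1)·(-19) + (-3)·(-6) = 2
  c_3 = (5)·(-5) + (-1)·(0) + (1)·(2) + (-1)·(-19) + (-1)·(-6) = 2
  c_4 = (-15)·(-5) + (3)·(0) + (0)·(2) + (2)·(-19) + (5)·(-6) = 7
  c_5 = (-1)·(-5) + (1)·(0) + (0)·(2) + (0)·(-19) + (0)·(-6) = 5
Base-3 expansion of each c_i:
  c_1 = 4 = 1·3^0 + 1·3^1
  c_2 = 2 = 2·3^0
  c_3 = 2 = 2·3^0
  c_4 = 7 = 1·3^0 + 2·3^1
  c_5 = 5 = 2·3^0 + 1·3^1
p-restricted factor λ_0 = (1, 2, 2, 1, 2)
p-restricted factor λ_1 = (1, 0, 0, 2, 1)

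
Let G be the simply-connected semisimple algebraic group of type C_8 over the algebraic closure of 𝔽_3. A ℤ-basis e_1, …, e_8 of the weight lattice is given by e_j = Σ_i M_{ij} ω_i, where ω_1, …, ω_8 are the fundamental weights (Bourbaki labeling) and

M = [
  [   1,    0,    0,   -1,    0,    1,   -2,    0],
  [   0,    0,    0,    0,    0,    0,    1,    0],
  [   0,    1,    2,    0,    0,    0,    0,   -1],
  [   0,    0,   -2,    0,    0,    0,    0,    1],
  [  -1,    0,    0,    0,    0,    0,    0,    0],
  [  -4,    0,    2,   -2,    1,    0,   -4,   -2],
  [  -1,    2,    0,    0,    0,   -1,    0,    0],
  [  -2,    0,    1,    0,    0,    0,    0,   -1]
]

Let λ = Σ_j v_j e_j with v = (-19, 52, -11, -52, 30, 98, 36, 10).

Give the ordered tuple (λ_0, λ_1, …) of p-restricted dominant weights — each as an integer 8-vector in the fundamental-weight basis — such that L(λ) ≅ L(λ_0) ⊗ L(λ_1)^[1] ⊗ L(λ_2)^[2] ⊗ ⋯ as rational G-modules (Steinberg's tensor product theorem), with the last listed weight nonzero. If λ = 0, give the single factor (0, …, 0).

((2, 0, 2, 2, 1, 0, 1, 2), (1, 0, 0, 1, 0, 2, 2, 2), (0, 1, 2, 0, 2, 2, 2, 1), (2, 1, 0, 1, 0, 0, 0, 0))

ω-coordinates c = M·v, v = (-19, 52, -11, -52, 30, 98, 36, 10):
  c_1 = (1)·(-19) + (0)·(52) + (0)·(-11) + (-1)·(-52) + (0)·(30) + (1)·(98) + (-2)·(36) + (0)·(10) = 59
  c_2 = (0)·(-19) + (0)·(52) + (0)·(-11) + (0)·(-52) + (0)·(30) + (0)·(98) + (1)·(36) + (0)·(10) = 36
  c_3 = (0)·(-19) + (1)·(52) + (2)·(-11) + (0)·(-52) + (0)·(30) + (0)·(98) + (0)·(36) + (-1)·(10) = 20
  c_4 = (0)·(-19) + (0)·(52) + (-2)·(-11) + (0)·(-52) + (0)·(30) + (0)·(98) + (0)·(36) + (1)·(10) = 32
  c_5 = (-1)·(-19) + (0)·(52) + (0)·(-11) + (0)·(-52) + (0)·(30) + (0)·(98) + (0)·(36) + (0)·(10) = 19
  c_6 = (-4)·(-19) + (0)·(52) + (2)·(-11) + (-2)·(-52) + (1)·(30) + (0)·(98) + (-4)·(36) + (-2)·(10) = 24
  c_7 = (-1)·(-19) + (2)·(52) + (0)·(-11) + (0)·(-52) + (0)·(30) + (-1)·(98) + (0)·(36) + (0)·(10) = 25
  c_8 = (-2)·(-19) + (0)·(52) + (1)·(-11) + (0)·(-52) + (0)·(30) + (0)·(98) + (0)·(36) + (-1)·(10) = 17
Writing each c_i in base p = 3:
  c_1 = 59 = 2·3^0 + 1·3^1 + 0·3^2 + 2·3^3
  c_2 = 36 = 0·3^0 + 0·3^1 + 1·3^2 + 1·3^3
  c_3 = 20 = 2·3^0 + 0·3^1 + 2·3^2
  c_4 = 32 = 2·3^0 + 1·3^1 + 0·3^2 + 1·3^3
  c_5 = 19 = 1·3^0 + 0·3^1 + 2·3^2
  c_6 = 24 = 0·3^0 + 2·3^1 + 2·3^2
  c_7 = 25 = 1·3^0 + 2·3^1 + 2·3^2
  c_8 = 17 = 2·3^0 + 2·3^1 + 1·3^2
p-restricted factor λ_0 = (2, 0, 2, 2, 1, 0, 1, 2)
p-restricted factor λ_1 = (1, 0, 0, 1, 0, 2, 2, 2)
p-restricted factor λ_2 = (0, 1, 2, 0, 2, 2, 2, 1)
p-restricted factor λ_3 = (2, 1, 0, 1, 0, 0, 0, 0)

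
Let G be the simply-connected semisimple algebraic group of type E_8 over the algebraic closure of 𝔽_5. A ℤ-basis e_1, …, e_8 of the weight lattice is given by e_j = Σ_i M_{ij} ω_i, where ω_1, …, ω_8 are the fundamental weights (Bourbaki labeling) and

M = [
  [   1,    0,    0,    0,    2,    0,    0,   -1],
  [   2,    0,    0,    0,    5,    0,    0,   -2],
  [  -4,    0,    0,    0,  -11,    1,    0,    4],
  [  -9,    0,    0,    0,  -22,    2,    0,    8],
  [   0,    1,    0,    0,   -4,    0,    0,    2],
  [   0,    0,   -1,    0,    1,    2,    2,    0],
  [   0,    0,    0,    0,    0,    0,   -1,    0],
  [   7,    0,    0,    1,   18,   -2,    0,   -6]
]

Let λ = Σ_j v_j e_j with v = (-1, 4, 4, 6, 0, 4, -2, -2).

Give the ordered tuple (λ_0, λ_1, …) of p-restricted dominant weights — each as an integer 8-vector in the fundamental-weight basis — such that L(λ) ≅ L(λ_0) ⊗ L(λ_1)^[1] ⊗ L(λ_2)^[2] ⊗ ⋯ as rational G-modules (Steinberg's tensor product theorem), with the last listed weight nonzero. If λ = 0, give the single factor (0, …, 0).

((1, 2, 0, 1, 0, 0, 2, 3),)

In the fundamental-weight basis, λ has coordinates c = M·v (v = (-1, 4, 4, 6, 0, 4, -2, -2)):
  c_1 = (1)·(-1) + (0)·(4) + (0)·(4) + (0)·(6) + (2)·(0) + (0)·(4) + (0)·(-2) + (-1)·(-2) = 1
  c_2 = (2)·(-1) + (0)·(4) + (0)·(4) + (0)·(6) + (5)·(0) + (0)·(4) + (0)·(-2) + (-2)·(-2) = 2
  c_3 = (-4)·(-1) + (0)·(4) + (0)·(4) + (0)·(6) + (-11)·(0) + (1)·(4) + (0)·(-2) + (4)·(-2) = 0
  c_4 = (-9)·(-1) + (0)·(4) + (0)·(4) + (0)·(6) + (-22)·(0) + (2)·(4) + (0)·(-2) + (8)·(-2) = 1
  c_5 = (0)·(-1) + (1)·(4) + (0)·(4) + (0)·(6) + (-4)·(0) + (0)·(4) + (0)·(-2) + (2)·(-2) = 0
  c_6 = (0)·(-1) + (0)·(4) + (-1)·(4) + (0)·(6) + (1)·(0) + (2)·(4) + (2)·(-2) + (0)·(-2) = 0
  c_7 = (0)·(-1) + (0)·(4) + (0)·(4) + (0)·(6) + (0)·(0) + (0)·(4) + (-1)·(-2) + (0)·(-2) = 2
  c_8 = (7)·(-1) + (0)·(4) + (0)·(4) + (1)·(6) + (18)·(0) + (-2)·(4) + (0)·(-2) + (-6)·(-2) = 3
Base-5 expansion of each c_i:
  c_1 = 1 = 1·5^0
  c_2 = 2 = 2·5^0
  c_3 = 0
  c_4 = 1 = 1·5^0
  c_5 = 0
  c_6 = 0
  c_7 = 2 = 2·5^0
  c_8 = 3 = 3·5^0
λ_0 = (1, 2, 0, 1, 0, 0, 2, 3)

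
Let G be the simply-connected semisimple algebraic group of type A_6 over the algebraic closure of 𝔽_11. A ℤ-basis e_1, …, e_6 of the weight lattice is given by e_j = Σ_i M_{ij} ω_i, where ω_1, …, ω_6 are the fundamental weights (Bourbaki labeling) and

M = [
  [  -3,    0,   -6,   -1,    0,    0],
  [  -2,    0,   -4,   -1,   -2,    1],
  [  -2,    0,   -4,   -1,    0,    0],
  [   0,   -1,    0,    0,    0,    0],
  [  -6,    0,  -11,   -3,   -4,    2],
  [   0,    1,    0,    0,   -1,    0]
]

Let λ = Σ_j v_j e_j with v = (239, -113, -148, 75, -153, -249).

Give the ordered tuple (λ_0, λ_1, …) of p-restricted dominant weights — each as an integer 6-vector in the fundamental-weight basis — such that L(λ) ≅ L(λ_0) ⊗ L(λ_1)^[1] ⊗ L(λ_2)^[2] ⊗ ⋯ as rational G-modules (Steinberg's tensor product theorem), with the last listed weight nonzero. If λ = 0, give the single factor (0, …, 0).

((8, 8, 6, 3, 6, 7), (8, 8, 3, 10, 7, 3))

In the fundamental-weight basis, λ has coordinates c = M·v (v = (239, -113, -148, 75, -153, -249)):
  c_1 = -3*239 + 0*-113 + -6*-148 + -1*75 + 0*-153 + 0*-249 = 96
  c_2 = -2*239 + 0*-113 + -4*-148 + -1*75 + -2*-153 + 1*-249 = 96
  c_3 = -2*239 + 0*-113 + -4*-148 + -1*75 + 0*-153 + 0*-249 = 39
  c_4 = 0*239 + -1*-113 + 0*-148 + 0*75 + 0*-153 + 0*-249 = 113
  c_5 = -6*239 + 0*-113 + -11*-148 + -3*75 + -4*-153 + 2*-249 = 83
  c_6 = 0*239 + 1*-113 + 0*-148 + 0*75 + -1*-153 + 0*-249 = 40
Base-11 expansion of each c_i:
  c_1 = 96 = 8·11^0 + 8·11^1
  c_2 = 96 = 8·11^0 + 8·11^1
  c_3 = 39 = 6·11^0 + 3·11^1
  c_4 = 113 = 3·11^0 + 10·11^1
  c_5 = 83 = 6·11^0 + 7·11^1
  c_6 = 40 = 7·11^0 + 3·11^1
Factor λ_0 = (8, 8, 6, 3, 6, 7)
Factor λ_1 = (8, 8, 3, 10, 7, 3)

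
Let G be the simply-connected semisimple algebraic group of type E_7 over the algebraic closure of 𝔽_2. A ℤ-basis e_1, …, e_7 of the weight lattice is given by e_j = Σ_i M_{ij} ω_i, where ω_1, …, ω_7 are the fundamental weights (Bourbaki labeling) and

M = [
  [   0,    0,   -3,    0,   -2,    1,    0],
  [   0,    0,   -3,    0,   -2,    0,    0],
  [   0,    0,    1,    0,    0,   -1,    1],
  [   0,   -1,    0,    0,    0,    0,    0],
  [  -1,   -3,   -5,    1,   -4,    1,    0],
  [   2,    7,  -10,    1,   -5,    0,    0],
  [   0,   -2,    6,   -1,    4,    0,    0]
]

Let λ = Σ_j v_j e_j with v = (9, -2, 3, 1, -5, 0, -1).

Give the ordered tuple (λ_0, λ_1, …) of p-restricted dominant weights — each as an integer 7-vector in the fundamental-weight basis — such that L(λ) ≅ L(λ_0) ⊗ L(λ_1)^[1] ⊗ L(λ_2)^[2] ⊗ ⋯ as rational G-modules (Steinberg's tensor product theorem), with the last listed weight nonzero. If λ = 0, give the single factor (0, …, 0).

ω-coordinates c = M·v, v = (9, -2, 3, 1, -5, 0, -1):
  c_1 = (0)·(9) + (0)·(-2) + (-3)·(3) + (0)·(1) + (-2)·(-5) + (1)·(0) + (0)·(-1) = 1
  c_2 = (0)·(9) + (0)·(-2) + (-3)·(3) + (0)·(1) + (-2)·(-5) + (0)·(0) + (0)·(-1) = 1
  c_3 = (0)·(9) + (0)·(-2) + (1)·(3) + (0)·(1) + (0)·(-5) + (-1)·(0) + (1)·(-1) = 2
  c_4 = (0)·(9) + (-1)·(-2) + (0)·(3) + (0)·(1) + (0)·(-5) + (0)·(0) + (0)·(-1) = 2
  c_5 = (-1)·(9) + (-3)·(-2) + (-5)·(3) + (1)·(1) + (-4)·(-5) + (1)·(0) + (0)·(-1) = 3
  c_6 = (2)·(9) + (7)·(-2) + (-10)·(3) + (1)·(1) + (-5)·(-5) + (0)·(0) + (0)·(-1) = 0
  c_7 = (0)·(9) + (-2)·(-2) + (6)·(3) + (-1)·(1) + (4)·(-5) + (0)·(0) + (0)·(-1) = 1
Writing each c_i in base p = 2:
  c_1 = 1 = 1·2^0
  c_2 = 1 = 1·2^0
  c_3 = 2 = 0·2^0 + 1·2^1
  c_4 = 2 = 0·2^0 + 1·2^1
  c_5 = 3 = 1·2^0 + 1·2^1
  c_6 = 0
  c_7 = 1 = 1·2^0
λ_0 = (1, 1, 0, 0, 1, 0, 1)
λ_1 = (0, 0, 1, 1, 1, 0, 0)

((1, 1, 0, 0, 1, 0, 1), (0, 0, 1, 1, 1, 0, 0))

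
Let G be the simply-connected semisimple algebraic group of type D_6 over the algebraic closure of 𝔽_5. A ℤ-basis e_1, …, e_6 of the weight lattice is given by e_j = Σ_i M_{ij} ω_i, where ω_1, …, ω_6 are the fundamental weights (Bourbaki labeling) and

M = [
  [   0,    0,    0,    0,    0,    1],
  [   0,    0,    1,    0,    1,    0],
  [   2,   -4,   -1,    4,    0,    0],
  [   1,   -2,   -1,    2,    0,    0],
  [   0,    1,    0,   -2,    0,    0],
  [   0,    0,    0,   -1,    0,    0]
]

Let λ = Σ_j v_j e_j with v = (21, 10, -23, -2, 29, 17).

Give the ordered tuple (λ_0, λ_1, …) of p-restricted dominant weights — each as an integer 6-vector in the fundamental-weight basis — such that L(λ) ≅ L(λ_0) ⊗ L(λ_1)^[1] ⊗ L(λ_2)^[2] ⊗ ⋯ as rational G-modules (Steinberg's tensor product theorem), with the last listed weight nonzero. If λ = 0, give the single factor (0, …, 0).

Change of basis e → ω: c = M·v where v = (21, 10, -23, -2, 29, 17):
  c_1 = (0)·(21) + (0)·(10) + (0)·(-23) + (0)·(-2) + (0)·(29) + (1)·(17) = 17
  c_2 = (0)·(21) + (0)·(10) + (1)·(-23) + (0)·(-2) + (1)·(29) + (0)·(17) = 6
  c_3 = (2)·(21) + (-4)·(10) + (-1)·(-23) + (4)·(-2) + (0)·(29) + (0)·(17) = 17
  c_4 = (1)·(21) + (-2)·(10) + (-1)·(-23) + (2)·(-2) + (0)·(29) + (0)·(17) = 20
  c_5 = (0)·(21) + (1)·(10) + (0)·(-23) + (-2)·(-2) + (0)·(29) + (0)·(17) = 14
  c_6 = (0)·(21) + (0)·(10) + (0)·(-23) + (-1)·(-2) + (0)·(29) + (0)·(17) = 2
Expand coordinatewise in base 5:
  c_1 = 17 = 2·5^0 + 3·5^1
  c_2 = 6 = 1·5^0 + 1·5^1
  c_3 = 17 = 2·5^0 + 3·5^1
  c_4 = 20 = 0·5^0 + 4·5^1
  c_5 = 14 = 4·5^0 + 2·5^1
  c_6 = 2 = 2·5^0
λ_0 = (2, 1, 2, 0, 4, 2)
λ_1 = (3, 1, 3, 4, 2, 0)

((2, 1, 2, 0, 4, 2), (3, 1, 3, 4, 2, 0))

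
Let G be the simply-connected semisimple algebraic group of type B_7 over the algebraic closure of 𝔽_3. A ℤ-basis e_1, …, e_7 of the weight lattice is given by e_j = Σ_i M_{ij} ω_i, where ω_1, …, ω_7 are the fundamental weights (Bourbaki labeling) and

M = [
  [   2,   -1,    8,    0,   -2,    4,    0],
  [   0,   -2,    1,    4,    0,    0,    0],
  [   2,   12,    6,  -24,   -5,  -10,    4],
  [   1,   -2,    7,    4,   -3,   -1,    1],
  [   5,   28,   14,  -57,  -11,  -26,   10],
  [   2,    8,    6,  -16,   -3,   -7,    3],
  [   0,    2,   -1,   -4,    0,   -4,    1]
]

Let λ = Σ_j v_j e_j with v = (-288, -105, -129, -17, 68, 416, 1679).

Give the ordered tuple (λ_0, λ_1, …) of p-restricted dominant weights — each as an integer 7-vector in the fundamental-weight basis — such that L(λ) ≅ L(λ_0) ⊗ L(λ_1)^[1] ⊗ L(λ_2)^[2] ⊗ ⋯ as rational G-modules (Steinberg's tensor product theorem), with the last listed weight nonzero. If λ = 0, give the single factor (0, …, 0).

((1, 1, 2, 1, 0, 0, 2), (2, 1, 1, 0, 0, 1, 0), (2, 1, 1, 1, 1, 0, 0))

Change of basis e → ω: c = M·v where v = (-288, -105, -129, -17, 68, 416, 1679):
  c_1 = 2*-288 + -1*-105 + 8*-129 + 0*-17 + -2*68 + 4*416 + 0*1679 = 25
  c_2 = 0*-288 + -2*-105 + 1*-129 + 4*-17 + 0*68 + 0*416 + 0*1679 = 13
  c_3 = 2*-288 + 12*-105 + 6*-129 + -24*-17 + -5*68 + -10*416 + 4*1679 = 14
  c_4 = 1*-288 + -2*-105 + 7*-129 + 4*-17 + -3*68 + -1*416 + 1*1679 = 10
  c_5 = 5*-288 + 28*-105 + 14*-129 + -57*-17 + -11*68 + -26*416 + 10*1679 = 9
  c_6 = 2*-288 + 8*-105 + 6*-129 + -16*-17 + -3*68 + -7*416 + 3*1679 = 3
  c_7 = 0*-288 + 2*-105 + -1*-129 + -4*-17 + 0*68 + -4*416 + 1*1679 = 2
Expand coordinatewise in base 3:
  c_1 = 25 = 1·3^0 + 2·3^1 + 2·3^2
  c_2 = 13 = 1·3^0 + 1·3^1 + 1·3^2
  c_3 = 14 = 2·3^0 + 1·3^1 + 1·3^2
  c_4 = 10 = 1·3^0 + 0·3^1 + 1·3^2
  c_5 = 9 = 0·3^0 + 0·3^1 + 1·3^2
  c_6 = 3 = 0·3^0 + 1·3^1
  c_7 = 2 = 2·3^0
λ_0 = (1, 1, 2, 1, 0, 0, 2)
λ_1 = (2, 1, 1, 0, 0, 1, 0)
λ_2 = (2, 1, 1, 1, 1, 0, 0)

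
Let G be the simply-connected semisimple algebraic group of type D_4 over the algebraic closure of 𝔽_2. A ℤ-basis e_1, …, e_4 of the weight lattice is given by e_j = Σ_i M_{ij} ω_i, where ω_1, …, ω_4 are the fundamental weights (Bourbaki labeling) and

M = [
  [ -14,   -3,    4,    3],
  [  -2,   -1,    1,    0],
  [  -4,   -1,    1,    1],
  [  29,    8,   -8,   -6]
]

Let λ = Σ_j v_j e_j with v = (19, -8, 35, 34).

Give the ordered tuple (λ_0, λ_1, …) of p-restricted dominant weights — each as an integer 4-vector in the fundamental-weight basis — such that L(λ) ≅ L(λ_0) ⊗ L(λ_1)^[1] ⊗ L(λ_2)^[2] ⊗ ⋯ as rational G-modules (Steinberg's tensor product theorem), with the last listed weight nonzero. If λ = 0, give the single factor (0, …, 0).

((0, 1, 1, 1), (0, 0, 0, 1), (0, 1, 0, 0))

ω-coordinates c = M·v, v = (19, -8, 35, 34):
  c_1 = (-14)·(19) + (-3)·(-8) + (4)·(35) + (3)·(34) = 0
  c_2 = (-2)·(19) + (-1)·(-8) + (1)·(35) + (0)·(34) = 5
  c_3 = (-4)·(19) + (-1)·(-8) + (1)·(35) + (1)·(34) = 1
  c_4 = (29)·(19) + (8)·(-8) + (-8)·(35) + (-6)·(34) = 3
Base-2 expansion of each c_i:
  c_1 = 0
  c_2 = 5 = 1·2^0 + 0·2^1 + 1·2^2
  c_3 = 1 = 1·2^0
  c_4 = 3 = 1·2^0 + 1·2^1
p-restricted factor λ_0 = (0, 1, 1, 1)
p-restricted factor λ_1 = (0, 0, 0, 1)
p-restricted factor λ_2 = (0, 1, 0, 0)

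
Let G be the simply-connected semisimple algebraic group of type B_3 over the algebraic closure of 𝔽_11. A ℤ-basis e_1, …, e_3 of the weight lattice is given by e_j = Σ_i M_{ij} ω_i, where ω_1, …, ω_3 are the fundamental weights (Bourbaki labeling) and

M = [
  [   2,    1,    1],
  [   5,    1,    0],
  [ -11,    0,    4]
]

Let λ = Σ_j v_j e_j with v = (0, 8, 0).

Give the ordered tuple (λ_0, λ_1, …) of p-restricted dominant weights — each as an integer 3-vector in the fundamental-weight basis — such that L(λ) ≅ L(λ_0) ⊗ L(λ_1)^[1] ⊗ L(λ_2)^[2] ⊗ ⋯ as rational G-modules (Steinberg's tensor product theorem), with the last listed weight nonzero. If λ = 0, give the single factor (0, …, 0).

((8, 8, 0),)

Converting to the ω-basis (c_i = row i of M dotted with v = (0, 8, 0)):
  c_1 = (2)·(0) + (1)·(8) + (1)·(0) = 8
  c_2 = (5)·(0) + (1)·(8) + (0)·(0) = 8
  c_3 = (-11)·(0) + (0)·(8) + (4)·(0) = 0
Expand coordinatewise in base 11:
  c_1 = 8 = 8·11^0
  c_2 = 8 = 8·11^0
  c_3 = 0
λ_0 = (8, 8, 0)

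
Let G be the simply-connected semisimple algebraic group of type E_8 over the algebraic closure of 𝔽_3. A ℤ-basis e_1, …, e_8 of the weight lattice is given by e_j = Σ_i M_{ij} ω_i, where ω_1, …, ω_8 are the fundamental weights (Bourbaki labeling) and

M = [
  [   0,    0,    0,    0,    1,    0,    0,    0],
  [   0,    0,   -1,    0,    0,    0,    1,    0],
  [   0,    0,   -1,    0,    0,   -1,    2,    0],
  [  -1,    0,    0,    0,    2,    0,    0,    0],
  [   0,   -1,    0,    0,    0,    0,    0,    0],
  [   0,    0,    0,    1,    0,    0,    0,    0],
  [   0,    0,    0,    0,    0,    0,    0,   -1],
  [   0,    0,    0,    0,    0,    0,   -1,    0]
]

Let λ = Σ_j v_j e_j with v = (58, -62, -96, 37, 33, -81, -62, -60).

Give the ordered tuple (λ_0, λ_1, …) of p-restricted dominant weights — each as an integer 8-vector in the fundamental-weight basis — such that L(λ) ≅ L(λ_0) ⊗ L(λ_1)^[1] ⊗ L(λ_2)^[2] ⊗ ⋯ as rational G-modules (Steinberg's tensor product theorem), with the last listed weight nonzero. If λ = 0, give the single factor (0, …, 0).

((0, 1, 2, 2, 2, 1, 0, 2), (2, 2, 2, 2, 2, 0, 2, 2), (0, 0, 2, 0, 0, 1, 0, 0), (1, 1, 1, 0, 2, 1, 2, 2))

Converting to the ω-basis (c_i = row i of M dotted with v = (58, -62, -96, 37, 33, -81, -62, -60)):
  c_1 = 0·58 + (0)·(-62) + (0)·(-96) + 0·37 + 1·33 + (0)·(-81) + (0)·(-62) + (0)·(-60) = 33
  c_2 = 0·58 + (0)·(-62) + (-1)·(-96) + 0·37 + 0·33 + (0)·(-81) + (1)·(-62) + (0)·(-60) = 34
  c_3 = 0·58 + (0)·(-62) + (-1)·(-96) + 0·37 + 0·33 + (-1)·(-81) + (2)·(-62) + (0)·(-60) = 53
  c_4 = (-1)·(58) + (0)·(-62) + (0)·(-96) + 0·37 + 2·33 + (0)·(-81) + (0)·(-62) + (0)·(-60) = 8
  c_5 = 0·58 + (-1)·(-62) + (0)·(-96) + 0·37 + 0·33 + (0)·(-81) + (0)·(-62) + (0)·(-60) = 62
  c_6 = 0·58 + (0)·(-62) + (0)·(-96) + 1·37 + 0·33 + (0)·(-81) + (0)·(-62) + (0)·(-60) = 37
  c_7 = 0·58 + (0)·(-62) + (0)·(-96) + 0·37 + 0·33 + (0)·(-81) + (0)·(-62) + (-1)·(-60) = 60
  c_8 = 0·58 + (0)·(-62) + (0)·(-96) + 0·37 + 0·33 + (0)·(-81) + (-1)·(-62) + (0)·(-60) = 62
Expand coordinatewise in base 3:
  c_1 = 33 = 0·3^0 + 2·3^1 + 0·3^2 + 1·3^3
  c_2 = 34 = 1·3^0 + 2·3^1 + 0·3^2 + 1·3^3
  c_3 = 53 = 2·3^0 + 2·3^1 + 2·3^2 + 1·3^3
  c_4 = 8 = 2·3^0 + 2·3^1
  c_5 = 62 = 2·3^0 + 2·3^1 + 0·3^2 + 2·3^3
  c_6 = 37 = 1·3^0 + 0·3^1 + 1·3^2 + 1·3^3
  c_7 = 60 = 0·3^0 + 2·3^1 + 0·3^2 + 2·3^3
  c_8 = 62 = 2·3^0 + 2·3^1 + 0·3^2 + 2·3^3
p-restricted factor λ_0 = (0, 1, 2, 2, 2, 1, 0, 2)
p-restricted factor λ_1 = (2, 2, 2, 2, 2, 0, 2, 2)
p-restricted factor λ_2 = (0, 0, 2, 0, 0, 1, 0, 0)
p-restricted factor λ_3 = (1, 1, 1, 0, 2, 1, 2, 2)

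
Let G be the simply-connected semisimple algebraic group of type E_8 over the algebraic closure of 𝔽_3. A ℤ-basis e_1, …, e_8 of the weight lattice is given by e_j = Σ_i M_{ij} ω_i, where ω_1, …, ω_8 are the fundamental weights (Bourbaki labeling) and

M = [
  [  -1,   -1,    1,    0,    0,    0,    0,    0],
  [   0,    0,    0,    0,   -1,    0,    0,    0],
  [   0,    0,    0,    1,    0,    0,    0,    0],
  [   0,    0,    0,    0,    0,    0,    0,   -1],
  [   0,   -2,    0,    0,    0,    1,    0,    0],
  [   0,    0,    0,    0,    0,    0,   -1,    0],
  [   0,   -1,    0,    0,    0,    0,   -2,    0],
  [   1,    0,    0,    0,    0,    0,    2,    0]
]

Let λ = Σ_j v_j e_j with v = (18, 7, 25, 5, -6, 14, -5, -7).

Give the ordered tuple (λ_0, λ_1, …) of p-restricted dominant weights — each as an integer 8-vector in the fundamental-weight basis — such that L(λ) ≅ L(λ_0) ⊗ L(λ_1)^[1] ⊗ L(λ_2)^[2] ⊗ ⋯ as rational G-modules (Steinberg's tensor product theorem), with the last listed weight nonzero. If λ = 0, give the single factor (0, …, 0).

((0, 0, 2, 1, 0, 2, 0, 2), (0, 2, 1, 2, 0, 1, 1, 2))

Compute c_i = Σ_j M_{ij} v_j with v = (18, 7, 25, 5, -6, 14, -5, -7):
  c_1 = (-1)·(18) + (-1)·(7) + 1·25 + 0·5 + (0)·(-6) + 0·14 + (0)·(-5) + (0)·(-7) = 0
  c_2 = 0·18 + 0·7 + 0·25 + 0·5 + (-1)·(-6) + 0·14 + (0)·(-5) + (0)·(-7) = 6
  c_3 = 0·18 + 0·7 + 0·25 + 1·5 + (0)·(-6) + 0·14 + (0)·(-5) + (0)·(-7) = 5
  c_4 = 0·18 + 0·7 + 0·25 + 0·5 + (0)·(-6) + 0·14 + (0)·(-5) + (-1)·(-7) = 7
  c_5 = 0·18 + (-2)·(7) + 0·25 + 0·5 + (0)·(-6) + 1·14 + (0)·(-5) + (0)·(-7) = 0
  c_6 = 0·18 + 0·7 + 0·25 + 0·5 + (0)·(-6) + 0·14 + (-1)·(-5) + (0)·(-7) = 5
  c_7 = 0·18 + (-1)·(7) + 0·25 + 0·5 + (0)·(-6) + 0·14 + (-2)·(-5) + (0)·(-7) = 3
  c_8 = 1·18 + 0·7 + 0·25 + 0·5 + (0)·(-6) + 0·14 + (2)·(-5) + (0)·(-7) = 8
p = 3; digits c_i = Σ_j d_{ij}·3^j, 0 ≤ d_{ij} < 3:
  c_1 = 0
  c_2 = 6 = 0·3^0 + 2·3^1
  c_3 = 5 = 2·3^0 + 1·3^1
  c_4 = 7 = 1·3^0 + 2·3^1
  c_5 = 0
  c_6 = 5 = 2·3^0 + 1·3^1
  c_7 = 3 = 0·3^0 + 1·3^1
  c_8 = 8 = 2·3^0 + 2·3^1
λ_0 = (0, 0, 2, 1, 0, 2, 0, 2)
λ_1 = (0, 2, 1, 2, 0, 1, 1, 2)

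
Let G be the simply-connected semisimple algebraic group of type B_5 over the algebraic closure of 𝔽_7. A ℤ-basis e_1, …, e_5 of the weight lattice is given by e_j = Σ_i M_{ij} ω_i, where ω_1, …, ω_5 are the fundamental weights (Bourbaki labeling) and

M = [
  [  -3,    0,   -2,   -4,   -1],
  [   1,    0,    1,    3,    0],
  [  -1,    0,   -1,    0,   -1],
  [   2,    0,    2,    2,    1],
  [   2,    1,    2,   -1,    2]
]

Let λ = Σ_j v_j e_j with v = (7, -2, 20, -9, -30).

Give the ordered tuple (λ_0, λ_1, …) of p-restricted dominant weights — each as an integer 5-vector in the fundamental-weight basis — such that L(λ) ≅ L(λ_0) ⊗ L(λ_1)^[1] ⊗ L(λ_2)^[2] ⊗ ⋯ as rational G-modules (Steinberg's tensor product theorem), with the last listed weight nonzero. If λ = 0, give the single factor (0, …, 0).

((5, 0, 3, 6, 1),)

Change of basis e → ω: c = M·v where v = (7, -2, 20, -9, -30):
  c_1 = -3*7 + 0*-2 + -2*20 + -4*-9 + -1*-30 = 5
  c_2 = 1*7 + 0*-2 + 1*20 + 3*-9 + 0*-30 = 0
  c_3 = -1*7 + 0*-2 + -1*20 + 0*-9 + -1*-30 = 3
  c_4 = 2*7 + 0*-2 + 2*20 + 2*-9 + 1*-30 = 6
  c_5 = 2*7 + 1*-2 + 2*20 + -1*-9 + 2*-30 = 1
Base-7 expansion of each c_i:
  c_1 = 5 = 5·7^0
  c_2 = 0
  c_3 = 3 = 3·7^0
  c_4 = 6 = 6·7^0
  c_5 = 1 = 1·7^0
p-restricted factor λ_0 = (5, 0, 3, 6, 1)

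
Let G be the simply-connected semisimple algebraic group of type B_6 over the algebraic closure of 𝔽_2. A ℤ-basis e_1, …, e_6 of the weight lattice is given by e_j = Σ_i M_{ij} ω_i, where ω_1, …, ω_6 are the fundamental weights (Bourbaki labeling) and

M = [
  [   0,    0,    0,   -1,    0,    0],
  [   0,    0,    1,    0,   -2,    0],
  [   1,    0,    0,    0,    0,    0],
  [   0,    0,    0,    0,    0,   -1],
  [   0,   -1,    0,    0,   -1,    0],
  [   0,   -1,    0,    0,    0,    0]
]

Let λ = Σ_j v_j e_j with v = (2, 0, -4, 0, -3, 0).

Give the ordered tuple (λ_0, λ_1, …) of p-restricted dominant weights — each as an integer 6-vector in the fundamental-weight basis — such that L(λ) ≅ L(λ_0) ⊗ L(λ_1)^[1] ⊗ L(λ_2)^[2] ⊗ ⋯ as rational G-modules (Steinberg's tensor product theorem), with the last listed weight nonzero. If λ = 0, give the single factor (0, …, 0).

((0, 0, 0, 0, 1, 0), (0, 1, 1, 0, 1, 0))

Converting to the ω-basis (c_i = row i of M dotted with v = (2, 0, -4, 0, -3, 0)):
  c_1 = (0)·(2) + (0)·(0) + (0)·(-4) + (-1)·(0) + (0)·(-3) + (0)·(0) = 0
  c_2 = (0)·(2) + (0)·(0) + (1)·(-4) + (0)·(0) + (-2)·(-3) + (0)·(0) = 2
  c_3 = (1)·(2) + (0)·(0) + (0)·(-4) + (0)·(0) + (0)·(-3) + (0)·(0) = 2
  c_4 = (0)·(2) + (0)·(0) + (0)·(-4) + (0)·(0) + (0)·(-3) + (-1)·(0) = 0
  c_5 = (0)·(2) + (-1)·(0) + (0)·(-4) + (0)·(0) + (-1)·(-3) + (0)·(0) = 3
  c_6 = (0)·(2) + (-1)·(0) + (0)·(-4) + (0)·(0) + (0)·(-3) + (0)·(0) = 0
Writing each c_i in base p = 2:
  c_1 = 0
  c_2 = 2 = 0·2^0 + 1·2^1
  c_3 = 2 = 0·2^0 + 1·2^1
  c_4 = 0
  c_5 = 3 = 1·2^0 + 1·2^1
  c_6 = 0
λ_0 = (0, 0, 0, 0, 1, 0)
λ_1 = (0, 1, 1, 0, 1, 0)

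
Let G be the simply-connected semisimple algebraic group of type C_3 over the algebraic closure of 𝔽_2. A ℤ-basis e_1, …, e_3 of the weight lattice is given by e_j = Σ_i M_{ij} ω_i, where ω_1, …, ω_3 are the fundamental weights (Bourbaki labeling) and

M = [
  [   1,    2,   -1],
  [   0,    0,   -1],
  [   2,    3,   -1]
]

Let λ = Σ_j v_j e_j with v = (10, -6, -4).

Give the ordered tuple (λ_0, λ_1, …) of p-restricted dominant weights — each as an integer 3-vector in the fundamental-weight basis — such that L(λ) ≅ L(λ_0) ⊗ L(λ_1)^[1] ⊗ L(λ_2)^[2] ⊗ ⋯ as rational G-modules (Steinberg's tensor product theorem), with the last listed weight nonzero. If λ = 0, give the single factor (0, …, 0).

((0, 0, 0), (1, 0, 1), (0, 1, 1))

Change of basis e → ω: c = M·v where v = (10, -6, -4):
  c_1 = (1)·(10) + (2)·(-6) + (-1)·(-4) = 2
  c_2 = (0)·(10) + (0)·(-6) + (-1)·(-4) = 4
  c_3 = (2)·(10) + (3)·(-6) + (-1)·(-4) = 6
Base-2 expansion of each c_i:
  c_1 = 2 = 0·2^0 + 1·2^1
  c_2 = 4 = 0·2^0 + 0·2^1 + 1·2^2
  c_3 = 6 = 0·2^0 + 1·2^1 + 1·2^2
p-restricted factor λ_0 = (0, 0, 0)
p-restricted factor λ_1 = (1, 0, 1)
p-restricted factor λ_2 = (0, 1, 1)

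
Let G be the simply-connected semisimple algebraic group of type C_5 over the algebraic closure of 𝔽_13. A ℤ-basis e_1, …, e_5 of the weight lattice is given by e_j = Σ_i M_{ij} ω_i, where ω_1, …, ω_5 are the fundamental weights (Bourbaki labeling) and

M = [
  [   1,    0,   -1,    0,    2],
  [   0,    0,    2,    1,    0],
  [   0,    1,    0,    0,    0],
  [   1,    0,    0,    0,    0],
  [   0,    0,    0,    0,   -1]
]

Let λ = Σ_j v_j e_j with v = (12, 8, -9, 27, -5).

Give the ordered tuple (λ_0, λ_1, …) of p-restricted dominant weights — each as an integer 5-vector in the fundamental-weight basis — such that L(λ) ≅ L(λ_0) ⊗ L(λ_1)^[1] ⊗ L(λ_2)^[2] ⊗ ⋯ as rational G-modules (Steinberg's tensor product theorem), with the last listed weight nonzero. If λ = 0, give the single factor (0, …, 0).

Converting to the ω-basis (c_i = row i of M dotted with v = (12, 8, -9, 27, -5)):
  c_1 = 1*12 + 0*8 + -1*-9 + 0*27 + 2*-5 = 11
  c_2 = 0*12 + 0*8 + 2*-9 + 1*27 + 0*-5 = 9
  c_3 = 0*12 + 1*8 + 0*-9 + 0*27 + 0*-5 = 8
  c_4 = 1*12 + 0*8 + 0*-9 + 0*27 + 0*-5 = 12
  c_5 = 0*12 + 0*8 + 0*-9 + 0*27 + -1*-5 = 5
Base-13 expansion of each c_i:
  c_1 = 11 = 11·13^0
  c_2 = 9 = 9·13^0
  c_3 = 8 = 8·13^0
  c_4 = 12 = 12·13^0
  c_5 = 5 = 5·13^0
λ_0 = (11, 9, 8, 12, 5)

((11, 9, 8, 12, 5),)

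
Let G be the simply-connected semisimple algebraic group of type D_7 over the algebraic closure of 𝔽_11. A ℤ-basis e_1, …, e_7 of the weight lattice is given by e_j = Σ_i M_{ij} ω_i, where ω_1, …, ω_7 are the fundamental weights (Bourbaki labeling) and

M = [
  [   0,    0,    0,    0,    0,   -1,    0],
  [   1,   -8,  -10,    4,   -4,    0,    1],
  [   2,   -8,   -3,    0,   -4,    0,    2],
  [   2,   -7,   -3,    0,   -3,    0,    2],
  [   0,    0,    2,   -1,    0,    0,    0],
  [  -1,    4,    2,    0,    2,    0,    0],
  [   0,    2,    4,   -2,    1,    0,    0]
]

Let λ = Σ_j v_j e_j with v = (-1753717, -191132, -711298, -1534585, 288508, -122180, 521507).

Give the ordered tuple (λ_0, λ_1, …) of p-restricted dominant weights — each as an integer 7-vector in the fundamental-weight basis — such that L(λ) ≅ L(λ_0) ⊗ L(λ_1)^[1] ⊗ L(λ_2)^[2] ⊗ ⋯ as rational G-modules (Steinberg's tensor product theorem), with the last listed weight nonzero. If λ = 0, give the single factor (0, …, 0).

ω-coordinates c = M·v, v = (-1753717, -191132, -711298, -1534585, 288508, -122180, 521507):
  c_1 = 0*-1753717 + 0*-191132 + 0*-711298 + 0*-1534585 + 0*288508 + -1*-122180 + 0*521507 = 122180
  c_2 = 1*-1753717 + -8*-191132 + -10*-711298 + 4*-1534585 + -4*288508 + 0*-122180 + 1*521507 = 117454
  c_3 = 2*-1753717 + -8*-191132 + -3*-711298 + 0*-1534585 + -4*288508 + 0*-122180 + 2*521507 = 44498
  c_4 = 2*-1753717 + -7*-191132 + -3*-711298 + 0*-1534585 + -3*288508 + 0*-122180 + 2*521507 = 141874
  c_5 = 0*-1753717 + 0*-191132 + 2*-711298 + -1*-1534585 + 0*288508 + 0*-122180 + 0*521507 = 111989
  c_6 = -1*-1753717 + 4*-191132 + 2*-711298 + 0*-1534585 + 2*288508 + 0*-122180 + 0*521507 = 143609
  c_7 = 0*-1753717 + 2*-191132 + 4*-711298 + -2*-1534585 + 1*288508 + 0*-122180 + 0*521507 = 130222
Expand coordinatewise in base 11:
  c_1 = 122180 = 3·11^0 + 8·11^1 + 8·11^2 + 3·11^3 + 8·11^4
  c_2 = 117454 = 7·11^0 + 7·11^1 + 2·11^2 + 0·11^3 + 8·11^4
  c_3 = 44498 = 3·11^0 + 8·11^1 + 4·11^2 + 0·11^3 + 3·11^4
  c_4 = 141874 = 7·11^0 + 5·11^1 + 6·11^2 + 7·11^3 + 9·11^4
  c_5 = 111989 = 9·11^0 + 5·11^1 + 1·11^2 + 7·11^3 + 7·11^4
  c_6 = 143609 = 4·11^0 + 9·11^1 + 9·11^2 + 8·11^3 + 9·11^4
  c_7 = 130222 = 4·11^0 + 2·11^1 + 9·11^2 + 9·11^3 + 8·11^4
λ_0 = (3, 7, 3, 7, 9, 4, 4)
λ_1 = (8, 7, 8, 5, 5, 9, 2)
λ_2 = (8, 2, 4, 6, 1, 9, 9)
λ_3 = (3, 0, 0, 7, 7, 8, 9)
λ_4 = (8, 8, 3, 9, 7, 9, 8)

((3, 7, 3, 7, 9, 4, 4), (8, 7, 8, 5, 5, 9, 2), (8, 2, 4, 6, 1, 9, 9), (3, 0, 0, 7, 7, 8, 9), (8, 8, 3, 9, 7, 9, 8))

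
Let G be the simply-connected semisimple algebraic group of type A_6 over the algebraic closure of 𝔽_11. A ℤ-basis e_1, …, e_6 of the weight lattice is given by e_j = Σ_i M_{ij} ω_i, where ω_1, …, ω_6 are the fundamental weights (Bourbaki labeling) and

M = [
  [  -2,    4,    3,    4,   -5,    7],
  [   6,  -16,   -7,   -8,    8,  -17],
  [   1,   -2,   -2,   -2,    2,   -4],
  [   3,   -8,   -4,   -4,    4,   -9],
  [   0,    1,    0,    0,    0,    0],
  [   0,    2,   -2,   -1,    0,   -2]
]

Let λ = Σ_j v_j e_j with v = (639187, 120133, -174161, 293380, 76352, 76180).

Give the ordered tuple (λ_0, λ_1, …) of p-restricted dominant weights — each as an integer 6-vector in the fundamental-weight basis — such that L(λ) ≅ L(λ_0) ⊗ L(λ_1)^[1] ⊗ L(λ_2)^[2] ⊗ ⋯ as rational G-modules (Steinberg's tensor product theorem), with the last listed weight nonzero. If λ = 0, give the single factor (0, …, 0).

((9, 0, 8, 2, 2, 2), (8, 4, 10, 6, 9, 6), (5, 8, 3, 7, 2, 3), (3, 9, 6, 8, 2, 8), (0, 6, 0, 6, 8, 9))

ω-coordinates c = M·v, v = (639187, 120133, -174161, 293380, 76352, 76180):
  c_1 = (-2)·(639187) + (4)·(120133) + (3)·(-174161) + (4)·(293380) + (-5)·(76352) + (7)·(76180) = 4695
  c_2 = (6)·(639187) + (-16)·(120133) + (-7)·(-174161) + (-8)·(293380) + (8)·(76352) + (-17)·(76180) = 100837
  c_3 = (1)·(639187) + (-2)·(120133) + (-2)·(-174161) + (-2)·(293380) + (2)·(76352) + (-4)·(76180) = 8467
  c_4 = (3)·(639187) + (-8)·(120133) + (-4)·(-174161) + (-4)·(293380) + (4)·(76352) + (-9)·(76180) = 99409
  c_5 = (0)·(639187) + (1)·(120133) + (0)·(-174161) + (0)·(293380) + (0)·(76352) + (0)·(76180) = 120133
  c_6 = (0)·(639187) + (2)·(120133) + (-2)·(-174161) + (-1)·(293380) + (0)·(76352) + (-2)·(76180) = 142848
Writing each c_i in base p = 11:
  c_1 = 4695 = 9·11^0 + 8·11^1 + 5·11^2 + 3·11^3
  c_2 = 100837 = 0·11^0 + 4·11^1 + 8·11^2 + 9·11^3 + 6·11^4
  c_3 = 8467 = 8·11^0 + 10·11^1 + 3·11^2 + 6·11^3
  c_4 = 99409 = 2·11^0 + 6·11^1 + 7·11^2 + 8·11^3 + 6·11^4
  c_5 = 120133 = 2·11^0 + 9·11^1 + 2·11^2 + 2·11^3 + 8·11^4
  c_6 = 142848 = 2·11^0 + 6·11^1 + 3·11^2 + 8·11^3 + 9·11^4
λ_0 = (9, 0, 8, 2, 2, 2)
λ_1 = (8, 4, 10, 6, 9, 6)
λ_2 = (5, 8, 3, 7, 2, 3)
λ_3 = (3, 9, 6, 8, 2, 8)
λ_4 = (0, 6, 0, 6, 8, 9)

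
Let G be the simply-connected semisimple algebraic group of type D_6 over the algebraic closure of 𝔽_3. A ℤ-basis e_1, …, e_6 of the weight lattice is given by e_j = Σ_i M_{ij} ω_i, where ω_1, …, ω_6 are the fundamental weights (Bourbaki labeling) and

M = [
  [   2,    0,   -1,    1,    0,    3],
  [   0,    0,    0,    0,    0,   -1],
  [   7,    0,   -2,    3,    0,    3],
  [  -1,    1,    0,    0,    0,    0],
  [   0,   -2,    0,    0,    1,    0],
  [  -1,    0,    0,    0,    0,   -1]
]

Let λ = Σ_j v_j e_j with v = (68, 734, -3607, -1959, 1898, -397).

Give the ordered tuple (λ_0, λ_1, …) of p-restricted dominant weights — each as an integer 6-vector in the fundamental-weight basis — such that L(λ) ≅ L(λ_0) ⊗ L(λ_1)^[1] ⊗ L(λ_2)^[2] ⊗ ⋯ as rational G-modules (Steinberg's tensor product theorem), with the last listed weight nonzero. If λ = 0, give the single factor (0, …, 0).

((2, 1, 1, 0, 1, 2), (2, 0, 0, 0, 2, 1), (2, 2, 0, 2, 2, 0), (0, 2, 2, 0, 0, 0), (1, 1, 1, 2, 2, 1), (2, 1, 2, 2, 1, 1))

ω-coordinates c = M·v, v = (68, 734, -3607, -1959, 1898, -397):
  c_1 = 2*68 + 0*734 + -1*-3607 + 1*-1959 + 0*1898 + 3*-397 = 593
  c_2 = 0*68 + 0*734 + 0*-3607 + 0*-1959 + 0*1898 + -1*-397 = 397
  c_3 = 7*68 + 0*734 + -2*-3607 + 3*-1959 + 0*1898 + 3*-397 = 622
  c_4 = -1*68 + 1*734 + 0*-3607 + 0*-1959 + 0*1898 + 0*-397 = 666
  c_5 = 0*68 + -2*734 + 0*-3607 + 0*-1959 + 1*1898 + 0*-397 = 430
  c_6 = -1*68 + 0*734 + 0*-3607 + 0*-1959 + 0*1898 + -1*-397 = 329
Expand coordinatewise in base 3:
  c_1 = 593 = 2·3^0 + 2·3^1 + 2·3^2 + 0·3^3 + 1·3^4 + 2·3^5
  c_2 = 397 = 1·3^0 + 0·3^1 + 2·3^2 + 2·3^3 + 1·3^4 + 1·3^5
  c_3 = 622 = 1·3^0 + 0·3^1 + 0·3^2 + 2·3^3 + 1·3^4 + 2·3^5
  c_4 = 666 = 0·3^0 + 0·3^1 + 2·3^2 + 0·3^3 + 2·3^4 + 2·3^5
  c_5 = 430 = 1·3^0 + 2·3^1 + 2·3^2 + 0·3^3 + 2·3^4 + 1·3^5
  c_6 = 329 = 2·3^0 + 1·3^1 + 0·3^2 + 0·3^3 + 1·3^4 + 1·3^5
Factor λ_0 = (2, 1, 1, 0, 1, 2)
Factor λ_1 = (2, 0, 0, 0, 2, 1)
Factor λ_2 = (2, 2, 0, 2, 2, 0)
Factor λ_3 = (0, 2, 2, 0, 0, 0)
Factor λ_4 = (1, 1, 1, 2, 2, 1)
Factor λ_5 = (2, 1, 2, 2, 1, 1)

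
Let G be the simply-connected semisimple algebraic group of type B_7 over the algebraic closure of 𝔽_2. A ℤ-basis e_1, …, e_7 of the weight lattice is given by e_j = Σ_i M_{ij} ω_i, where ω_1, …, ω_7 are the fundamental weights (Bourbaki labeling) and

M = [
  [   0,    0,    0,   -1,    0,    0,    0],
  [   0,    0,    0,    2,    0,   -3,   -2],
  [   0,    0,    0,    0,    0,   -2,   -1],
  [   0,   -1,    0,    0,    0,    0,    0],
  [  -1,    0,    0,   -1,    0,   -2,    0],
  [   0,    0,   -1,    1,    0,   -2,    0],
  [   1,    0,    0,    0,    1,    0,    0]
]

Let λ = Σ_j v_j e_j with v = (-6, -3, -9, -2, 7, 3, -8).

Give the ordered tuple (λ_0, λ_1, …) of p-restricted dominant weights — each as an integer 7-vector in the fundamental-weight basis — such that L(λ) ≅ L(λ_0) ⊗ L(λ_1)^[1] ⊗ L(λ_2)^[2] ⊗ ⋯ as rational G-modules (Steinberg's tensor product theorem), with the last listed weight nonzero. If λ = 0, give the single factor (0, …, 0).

((0, 1, 0, 1, 0, 1, 1), (1, 1, 1, 1, 1, 0, 0))

Change of basis e → ω: c = M·v where v = (-6, -3, -9, -2, 7, 3, -8):
  c_1 = (0)·(-6) + (0)·(-3) + (0)·(-9) + (-1)·(-2) + 0·7 + 0·3 + (0)·(-8) = 2
  c_2 = (0)·(-6) + (0)·(-3) + (0)·(-9) + (2)·(-2) + 0·7 + (-3)·(3) + (-2)·(-8) = 3
  c_3 = (0)·(-6) + (0)·(-3) + (0)·(-9) + (0)·(-2) + 0·7 + (-2)·(3) + (-1)·(-8) = 2
  c_4 = (0)·(-6) + (-1)·(-3) + (0)·(-9) + (0)·(-2) + 0·7 + 0·3 + (0)·(-8) = 3
  c_5 = (-1)·(-6) + (0)·(-3) + (0)·(-9) + (-1)·(-2) + 0·7 + (-2)·(3) + (0)·(-8) = 2
  c_6 = (0)·(-6) + (0)·(-3) + (-1)·(-9) + (1)·(-2) + 0·7 + (-2)·(3) + (0)·(-8) = 1
  c_7 = (1)·(-6) + (0)·(-3) + (0)·(-9) + (0)·(-2) + 1·7 + 0·3 + (0)·(-8) = 1
Writing each c_i in base p = 2:
  c_1 = 2 = 0·2^0 + 1·2^1
  c_2 = 3 = 1·2^0 + 1·2^1
  c_3 = 2 = 0·2^0 + 1·2^1
  c_4 = 3 = 1·2^0 + 1·2^1
  c_5 = 2 = 0·2^0 + 1·2^1
  c_6 = 1 = 1·2^0
  c_7 = 1 = 1·2^0
Factor λ_0 = (0, 1, 0, 1, 0, 1, 1)
Factor λ_1 = (1, 1, 1, 1, 1, 0, 0)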